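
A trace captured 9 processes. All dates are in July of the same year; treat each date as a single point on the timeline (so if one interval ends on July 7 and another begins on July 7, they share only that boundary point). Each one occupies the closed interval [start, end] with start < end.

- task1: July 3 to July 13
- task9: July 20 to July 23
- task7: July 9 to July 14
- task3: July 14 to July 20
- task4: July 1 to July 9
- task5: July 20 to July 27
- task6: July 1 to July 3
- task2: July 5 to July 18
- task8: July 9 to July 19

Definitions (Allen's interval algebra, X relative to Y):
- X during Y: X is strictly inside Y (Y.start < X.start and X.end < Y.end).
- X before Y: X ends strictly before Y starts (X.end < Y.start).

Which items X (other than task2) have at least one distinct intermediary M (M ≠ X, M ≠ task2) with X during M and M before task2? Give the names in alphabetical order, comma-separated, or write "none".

none

Target task2 = [July 5, July 18].
Intermediaries M with M before task2: task6.
Via task6 — items with X during task6: none.
Union: none.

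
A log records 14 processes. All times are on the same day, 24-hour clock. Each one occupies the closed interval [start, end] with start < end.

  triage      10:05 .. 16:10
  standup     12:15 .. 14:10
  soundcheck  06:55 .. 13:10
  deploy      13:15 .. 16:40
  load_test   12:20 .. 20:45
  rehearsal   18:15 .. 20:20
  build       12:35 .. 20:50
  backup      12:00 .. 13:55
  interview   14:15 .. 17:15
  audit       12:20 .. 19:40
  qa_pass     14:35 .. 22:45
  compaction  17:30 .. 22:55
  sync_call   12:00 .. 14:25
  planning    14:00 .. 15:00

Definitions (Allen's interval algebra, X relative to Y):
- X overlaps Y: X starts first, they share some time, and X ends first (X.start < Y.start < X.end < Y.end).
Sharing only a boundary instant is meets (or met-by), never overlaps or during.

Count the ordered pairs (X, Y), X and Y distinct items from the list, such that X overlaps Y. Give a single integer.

Checking all 182 ordered pairs for relation 'overlaps'; matching pairs in alphabetical order:
(audit, build): audit overlaps build ✓
(audit, compaction): audit overlaps compaction ✓
(audit, qa_pass): audit overlaps qa_pass ✓
(audit, rehearsal): audit overlaps rehearsal ✓
(backup, audit): backup overlaps audit ✓
(backup, build): backup overlaps build ✓
(backup, deploy): backup overlaps deploy ✓
(backup, load_test): backup overlaps load_test ✓
(backup, standup): backup overlaps standup ✓
(build, compaction): build overlaps compaction ✓
(build, qa_pass): build overlaps qa_pass ✓
(deploy, interview): deploy overlaps interview ✓
(deploy, qa_pass): deploy overlaps qa_pass ✓
(interview, qa_pass): interview overlaps qa_pass ✓
(load_test, build): load_test overlaps build ✓
(load_test, compaction): load_test overlaps compaction ✓
(load_test, qa_pass): load_test overlaps qa_pass ✓
(planning, interview): planning overlaps interview ✓
(planning, qa_pass): planning overlaps qa_pass ✓
(qa_pass, compaction): qa_pass overlaps compaction ✓
(soundcheck, audit): soundcheck overlaps audit ✓
(soundcheck, backup): soundcheck overlaps backup ✓
(soundcheck, build): soundcheck overlaps build ✓
(soundcheck, load_test): soundcheck overlaps load_test ✓
... plus 20 further pairs not listed.
Count: 44.

44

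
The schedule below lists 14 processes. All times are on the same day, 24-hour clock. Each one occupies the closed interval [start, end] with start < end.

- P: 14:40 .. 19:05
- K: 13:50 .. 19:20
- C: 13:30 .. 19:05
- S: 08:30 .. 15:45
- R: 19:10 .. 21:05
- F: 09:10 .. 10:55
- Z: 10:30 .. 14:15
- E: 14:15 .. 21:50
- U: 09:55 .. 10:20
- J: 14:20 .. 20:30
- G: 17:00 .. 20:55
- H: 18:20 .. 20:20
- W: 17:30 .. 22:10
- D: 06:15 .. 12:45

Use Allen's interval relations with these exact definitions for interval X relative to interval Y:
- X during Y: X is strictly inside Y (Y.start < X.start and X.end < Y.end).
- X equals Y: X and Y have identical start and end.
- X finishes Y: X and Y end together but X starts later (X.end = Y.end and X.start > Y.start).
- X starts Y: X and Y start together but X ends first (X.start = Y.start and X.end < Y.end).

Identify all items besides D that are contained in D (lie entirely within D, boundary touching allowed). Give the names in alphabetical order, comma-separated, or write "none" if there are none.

Target D = [06:15, 12:45].
C [13:30, 19:05] → after → no.
E [14:15, 21:50] → after → no.
F [09:10, 10:55] → during → yes.
G [17:00, 20:55] → after → no.
H [18:20, 20:20] → after → no.
J [14:20, 20:30] → after → no.
K [13:50, 19:20] → after → no.
P [14:40, 19:05] → after → no.
R [19:10, 21:05] → after → no.
S [08:30, 15:45] → overlapped-by → no.
U [09:55, 10:20] → during → yes.
W [17:30, 22:10] → after → no.
Z [10:30, 14:15] → overlapped-by → no.
Result: F, U.

F, U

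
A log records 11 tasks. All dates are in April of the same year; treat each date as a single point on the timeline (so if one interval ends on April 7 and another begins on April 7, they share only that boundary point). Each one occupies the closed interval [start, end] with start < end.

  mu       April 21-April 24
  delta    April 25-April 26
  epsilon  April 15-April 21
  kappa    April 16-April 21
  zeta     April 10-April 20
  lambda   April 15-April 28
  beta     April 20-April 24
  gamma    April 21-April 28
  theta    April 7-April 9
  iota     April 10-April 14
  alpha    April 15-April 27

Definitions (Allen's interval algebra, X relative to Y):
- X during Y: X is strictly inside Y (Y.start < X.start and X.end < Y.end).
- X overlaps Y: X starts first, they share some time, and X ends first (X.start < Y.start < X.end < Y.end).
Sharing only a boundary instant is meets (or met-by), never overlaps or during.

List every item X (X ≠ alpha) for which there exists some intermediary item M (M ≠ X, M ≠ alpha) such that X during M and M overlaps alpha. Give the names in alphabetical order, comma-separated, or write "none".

Target alpha = [April 15, April 27].
Intermediaries M with M overlaps alpha: zeta.
Via zeta — items with X during zeta: none.
Union: none.

none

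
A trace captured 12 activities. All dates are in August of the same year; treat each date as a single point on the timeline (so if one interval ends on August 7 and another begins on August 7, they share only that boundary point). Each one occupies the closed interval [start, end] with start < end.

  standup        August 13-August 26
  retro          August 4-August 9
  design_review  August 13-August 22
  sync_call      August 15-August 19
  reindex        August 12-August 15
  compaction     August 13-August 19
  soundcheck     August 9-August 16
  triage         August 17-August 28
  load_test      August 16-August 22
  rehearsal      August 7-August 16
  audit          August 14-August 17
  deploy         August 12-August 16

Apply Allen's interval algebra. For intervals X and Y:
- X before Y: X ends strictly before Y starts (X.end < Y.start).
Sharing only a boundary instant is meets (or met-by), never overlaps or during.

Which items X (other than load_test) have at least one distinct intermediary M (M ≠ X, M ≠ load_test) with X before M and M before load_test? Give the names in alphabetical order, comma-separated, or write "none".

Target load_test = [August 16, August 22].
Intermediaries M with M before load_test: reindex, retro.
Via reindex — items with X before reindex: retro.
Via retro — items with X before retro: none.
Union: retro.

retro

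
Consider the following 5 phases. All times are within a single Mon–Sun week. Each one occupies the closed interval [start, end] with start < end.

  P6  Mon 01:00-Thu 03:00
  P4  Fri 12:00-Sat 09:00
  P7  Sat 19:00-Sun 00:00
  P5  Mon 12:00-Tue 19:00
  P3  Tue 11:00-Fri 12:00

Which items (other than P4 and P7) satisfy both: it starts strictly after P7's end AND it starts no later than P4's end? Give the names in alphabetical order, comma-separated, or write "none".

Conditions: its start is strictly after P7's end (X.start > Sun 00:00) AND its start is no later than P4's end (X.start <= Sat 09:00).
P3: start Tue 11:00 > Sun 00:00? ✗; start Tue 11:00 <= Sat 09:00? ✓ → no.
P5: start Mon 12:00 > Sun 00:00? ✗; start Mon 12:00 <= Sat 09:00? ✓ → no.
P6: start Mon 01:00 > Sun 00:00? ✗; start Mon 01:00 <= Sat 09:00? ✓ → no.
Result: none.

none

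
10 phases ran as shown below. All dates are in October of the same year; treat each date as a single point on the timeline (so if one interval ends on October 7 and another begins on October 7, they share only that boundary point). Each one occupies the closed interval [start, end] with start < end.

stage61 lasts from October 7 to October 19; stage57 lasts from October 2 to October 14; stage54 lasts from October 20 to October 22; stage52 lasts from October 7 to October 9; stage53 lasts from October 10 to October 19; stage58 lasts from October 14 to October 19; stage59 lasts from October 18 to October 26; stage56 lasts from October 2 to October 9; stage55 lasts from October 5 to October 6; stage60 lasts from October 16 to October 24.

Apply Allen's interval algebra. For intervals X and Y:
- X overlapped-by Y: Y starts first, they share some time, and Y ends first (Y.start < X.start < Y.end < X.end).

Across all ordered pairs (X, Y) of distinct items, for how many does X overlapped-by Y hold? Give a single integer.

Checking all 90 ordered pairs for relation 'overlapped-by'; matching pairs in alphabetical order:
(stage53, stage57): stage53 overlapped-by stage57 ✓
(stage59, stage53): stage59 overlapped-by stage53 ✓
(stage59, stage58): stage59 overlapped-by stage58 ✓
(stage59, stage60): stage59 overlapped-by stage60 ✓
(stage59, stage61): stage59 overlapped-by stage61 ✓
(stage60, stage53): stage60 overlapped-by stage53 ✓
(stage60, stage58): stage60 overlapped-by stage58 ✓
(stage60, stage61): stage60 overlapped-by stage61 ✓
(stage61, stage56): stage61 overlapped-by stage56 ✓
(stage61, stage57): stage61 overlapped-by stage57 ✓
Count: 10.

10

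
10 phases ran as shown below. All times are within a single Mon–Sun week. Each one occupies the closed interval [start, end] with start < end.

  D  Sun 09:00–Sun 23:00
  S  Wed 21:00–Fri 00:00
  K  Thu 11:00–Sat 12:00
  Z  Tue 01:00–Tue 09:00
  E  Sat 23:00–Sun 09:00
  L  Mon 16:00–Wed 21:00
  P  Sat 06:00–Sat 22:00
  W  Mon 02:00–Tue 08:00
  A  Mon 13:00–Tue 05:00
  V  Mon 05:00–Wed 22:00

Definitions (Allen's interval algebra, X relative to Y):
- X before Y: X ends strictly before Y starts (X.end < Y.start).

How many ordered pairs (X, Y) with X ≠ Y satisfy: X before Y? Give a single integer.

30

Checking all 90 ordered pairs for relation 'before'; matching pairs in alphabetical order:
(A, D): A before D ✓
(A, E): A before E ✓
(A, K): A before K ✓
(A, P): A before P ✓
(A, S): A before S ✓
(K, D): K before D ✓
(K, E): K before E ✓
(L, D): L before D ✓
(L, E): L before E ✓
(L, K): L before K ✓
(L, P): L before P ✓
(P, D): P before D ✓
(P, E): P before E ✓
(S, D): S before D ✓
(S, E): S before E ✓
(S, P): S before P ✓
(V, D): V before D ✓
(V, E): V before E ✓
(V, K): V before K ✓
(V, P): V before P ✓
(W, D): W before D ✓
(W, E): W before E ✓
(W, K): W before K ✓
(W, P): W before P ✓
... plus 6 further pairs not listed.
Count: 30.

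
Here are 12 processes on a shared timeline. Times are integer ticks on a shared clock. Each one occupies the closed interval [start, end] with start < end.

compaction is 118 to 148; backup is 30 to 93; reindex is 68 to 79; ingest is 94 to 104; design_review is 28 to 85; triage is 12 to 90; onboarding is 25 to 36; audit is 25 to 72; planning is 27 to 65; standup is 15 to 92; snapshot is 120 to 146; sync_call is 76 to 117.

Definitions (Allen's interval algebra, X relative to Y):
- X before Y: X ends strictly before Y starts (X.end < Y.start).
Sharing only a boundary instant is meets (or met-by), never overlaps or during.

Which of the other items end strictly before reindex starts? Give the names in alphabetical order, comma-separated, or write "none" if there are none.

Target reindex = [68, 79].
audit [25, 72] → overlaps → no.
backup [30, 93] → contains → no.
compaction [118, 148] → after → no.
design_review [28, 85] → contains → no.
ingest [94, 104] → after → no.
onboarding [25, 36] → before → yes.
planning [27, 65] → before → yes.
snapshot [120, 146] → after → no.
standup [15, 92] → contains → no.
sync_call [76, 117] → overlapped-by → no.
triage [12, 90] → contains → no.
Result: onboarding, planning.

onboarding, planning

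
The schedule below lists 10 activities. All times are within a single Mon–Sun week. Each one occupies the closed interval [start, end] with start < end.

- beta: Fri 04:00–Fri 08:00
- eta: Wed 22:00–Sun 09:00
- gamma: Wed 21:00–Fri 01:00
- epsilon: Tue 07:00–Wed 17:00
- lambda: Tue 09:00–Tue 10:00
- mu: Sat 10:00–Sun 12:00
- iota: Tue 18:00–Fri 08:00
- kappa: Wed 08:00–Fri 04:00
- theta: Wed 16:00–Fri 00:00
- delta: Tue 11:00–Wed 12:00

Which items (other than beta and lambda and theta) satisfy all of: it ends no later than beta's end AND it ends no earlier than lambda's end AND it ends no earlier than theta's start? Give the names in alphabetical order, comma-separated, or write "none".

Conditions: its end is no later than beta's end (X.end <= Fri 08:00) AND its end is no earlier than lambda's end (X.end >= Tue 10:00) AND its end is no earlier than theta's start (X.end >= Wed 16:00).
delta: end Wed 12:00 <= Fri 08:00? ✓; end Wed 12:00 >= Tue 10:00? ✓; end Wed 12:00 >= Wed 16:00? ✗ → no.
epsilon: end Wed 17:00 <= Fri 08:00? ✓; end Wed 17:00 >= Tue 10:00? ✓; end Wed 17:00 >= Wed 16:00? ✓ → yes.
eta: end Sun 09:00 <= Fri 08:00? ✗; end Sun 09:00 >= Tue 10:00? ✓; end Sun 09:00 >= Wed 16:00? ✓ → no.
gamma: end Fri 01:00 <= Fri 08:00? ✓; end Fri 01:00 >= Tue 10:00? ✓; end Fri 01:00 >= Wed 16:00? ✓ → yes.
iota: end Fri 08:00 <= Fri 08:00? ✓; end Fri 08:00 >= Tue 10:00? ✓; end Fri 08:00 >= Wed 16:00? ✓ → yes.
kappa: end Fri 04:00 <= Fri 08:00? ✓; end Fri 04:00 >= Tue 10:00? ✓; end Fri 04:00 >= Wed 16:00? ✓ → yes.
mu: end Sun 12:00 <= Fri 08:00? ✗; end Sun 12:00 >= Tue 10:00? ✓; end Sun 12:00 >= Wed 16:00? ✓ → no.
Result: epsilon, gamma, iota, kappa.

epsilon, gamma, iota, kappa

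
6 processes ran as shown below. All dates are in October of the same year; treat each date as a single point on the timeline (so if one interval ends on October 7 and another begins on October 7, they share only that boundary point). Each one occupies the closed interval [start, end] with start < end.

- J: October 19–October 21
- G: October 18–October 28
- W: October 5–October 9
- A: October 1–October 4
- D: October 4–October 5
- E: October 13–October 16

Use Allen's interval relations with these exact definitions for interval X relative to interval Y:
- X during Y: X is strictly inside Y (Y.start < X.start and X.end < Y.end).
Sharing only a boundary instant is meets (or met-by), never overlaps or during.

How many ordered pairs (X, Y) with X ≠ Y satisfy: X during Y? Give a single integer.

1

Checking all 30 ordered pairs for relation 'during'; matching pairs in alphabetical order:
(J, G): J during G ✓
Count: 1.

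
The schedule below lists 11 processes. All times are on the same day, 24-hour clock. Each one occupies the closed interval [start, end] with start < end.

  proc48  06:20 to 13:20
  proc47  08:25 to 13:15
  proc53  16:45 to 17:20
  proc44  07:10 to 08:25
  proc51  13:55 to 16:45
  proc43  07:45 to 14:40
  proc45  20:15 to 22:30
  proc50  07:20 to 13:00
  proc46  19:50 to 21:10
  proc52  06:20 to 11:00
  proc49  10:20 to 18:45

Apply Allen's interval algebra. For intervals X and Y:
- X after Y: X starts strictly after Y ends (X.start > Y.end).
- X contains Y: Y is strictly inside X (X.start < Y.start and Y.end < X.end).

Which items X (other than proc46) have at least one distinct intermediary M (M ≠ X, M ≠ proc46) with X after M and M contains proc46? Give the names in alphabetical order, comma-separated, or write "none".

Target proc46 = [19:50, 21:10].
Intermediaries M with M contains proc46: none.
Union: none.

none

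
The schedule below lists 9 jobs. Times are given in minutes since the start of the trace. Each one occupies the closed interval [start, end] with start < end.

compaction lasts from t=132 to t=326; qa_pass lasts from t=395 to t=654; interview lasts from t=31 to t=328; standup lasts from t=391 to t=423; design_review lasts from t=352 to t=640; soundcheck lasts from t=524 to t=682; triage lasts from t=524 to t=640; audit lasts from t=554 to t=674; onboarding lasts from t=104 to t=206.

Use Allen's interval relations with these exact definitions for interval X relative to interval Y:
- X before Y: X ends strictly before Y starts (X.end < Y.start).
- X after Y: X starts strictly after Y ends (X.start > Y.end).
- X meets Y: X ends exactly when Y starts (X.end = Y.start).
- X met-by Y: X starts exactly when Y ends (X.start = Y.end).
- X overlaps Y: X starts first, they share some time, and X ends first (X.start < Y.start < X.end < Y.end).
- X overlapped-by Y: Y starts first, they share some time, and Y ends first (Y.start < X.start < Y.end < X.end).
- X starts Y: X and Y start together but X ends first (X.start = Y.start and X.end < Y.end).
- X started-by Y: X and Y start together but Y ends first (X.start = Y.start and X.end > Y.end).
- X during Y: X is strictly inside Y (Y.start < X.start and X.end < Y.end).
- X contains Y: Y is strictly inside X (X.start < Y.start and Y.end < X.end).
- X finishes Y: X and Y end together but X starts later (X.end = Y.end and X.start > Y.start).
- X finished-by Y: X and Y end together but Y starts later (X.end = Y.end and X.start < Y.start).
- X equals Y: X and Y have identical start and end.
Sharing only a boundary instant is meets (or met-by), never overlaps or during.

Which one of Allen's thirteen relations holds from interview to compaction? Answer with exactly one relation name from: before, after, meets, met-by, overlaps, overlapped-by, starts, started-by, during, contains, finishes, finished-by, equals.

contains

interview = [t=31, t=328]; compaction = [t=132, t=326].
Compare endpoints: interview.start < compaction.start, interview.start < compaction.end, interview.end > compaction.start, interview.end > compaction.end.
That pattern is 'contains'.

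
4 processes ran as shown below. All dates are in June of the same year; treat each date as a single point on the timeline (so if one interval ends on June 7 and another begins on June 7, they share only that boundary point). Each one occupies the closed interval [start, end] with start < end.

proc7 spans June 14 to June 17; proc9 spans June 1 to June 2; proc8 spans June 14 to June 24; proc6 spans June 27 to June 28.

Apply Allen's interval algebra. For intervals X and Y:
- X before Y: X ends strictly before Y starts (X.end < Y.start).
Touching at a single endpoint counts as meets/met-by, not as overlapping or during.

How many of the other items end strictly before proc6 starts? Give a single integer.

Target proc6 = [June 27, June 28].
proc7 [June 14, June 17] → before → counts.
proc8 [June 14, June 24] → before → counts.
proc9 [June 1, June 2] → before → counts.
Total: 3.

3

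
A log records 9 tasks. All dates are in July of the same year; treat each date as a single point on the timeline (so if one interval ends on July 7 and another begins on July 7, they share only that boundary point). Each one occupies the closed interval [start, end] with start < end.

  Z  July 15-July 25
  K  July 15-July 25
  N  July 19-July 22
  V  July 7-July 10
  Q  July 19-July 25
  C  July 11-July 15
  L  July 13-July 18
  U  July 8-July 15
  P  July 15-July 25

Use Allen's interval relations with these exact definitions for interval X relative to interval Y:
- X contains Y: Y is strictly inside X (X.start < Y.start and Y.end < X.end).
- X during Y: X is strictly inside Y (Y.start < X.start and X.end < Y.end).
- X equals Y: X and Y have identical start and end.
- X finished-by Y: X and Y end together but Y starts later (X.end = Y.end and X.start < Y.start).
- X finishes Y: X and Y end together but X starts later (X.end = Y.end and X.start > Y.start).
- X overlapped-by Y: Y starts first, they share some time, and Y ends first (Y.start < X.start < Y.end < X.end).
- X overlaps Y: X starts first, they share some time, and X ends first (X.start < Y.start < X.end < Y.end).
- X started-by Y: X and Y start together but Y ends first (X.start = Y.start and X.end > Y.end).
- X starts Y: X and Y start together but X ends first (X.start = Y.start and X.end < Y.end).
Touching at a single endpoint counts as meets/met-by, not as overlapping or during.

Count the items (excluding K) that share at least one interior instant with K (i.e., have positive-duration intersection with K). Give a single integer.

Target K = [July 15, July 25].
C [July 11, July 15] → meets → no.
L [July 13, July 18] → overlaps → counts.
N [July 19, July 22] → during → counts.
P [July 15, July 25] → equals → counts.
Q [July 19, July 25] → finishes → counts.
U [July 8, July 15] → meets → no.
V [July 7, July 10] → before → no.
Z [July 15, July 25] → equals → counts.
Total: 5.

5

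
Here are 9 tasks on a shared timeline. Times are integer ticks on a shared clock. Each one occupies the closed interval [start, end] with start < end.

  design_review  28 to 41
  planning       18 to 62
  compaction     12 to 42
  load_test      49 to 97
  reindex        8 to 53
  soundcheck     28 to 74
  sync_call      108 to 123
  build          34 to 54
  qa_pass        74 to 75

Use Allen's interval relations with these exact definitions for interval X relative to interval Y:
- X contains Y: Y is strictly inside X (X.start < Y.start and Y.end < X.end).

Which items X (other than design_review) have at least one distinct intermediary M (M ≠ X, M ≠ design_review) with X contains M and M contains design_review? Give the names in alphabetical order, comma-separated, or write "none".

reindex

Target design_review = [28, 41].
Intermediaries M with M contains design_review: compaction, planning, reindex.
Via compaction — items with X contains compaction: reindex.
Via planning — items with X contains planning: none.
Via reindex — items with X contains reindex: none.
Union: reindex.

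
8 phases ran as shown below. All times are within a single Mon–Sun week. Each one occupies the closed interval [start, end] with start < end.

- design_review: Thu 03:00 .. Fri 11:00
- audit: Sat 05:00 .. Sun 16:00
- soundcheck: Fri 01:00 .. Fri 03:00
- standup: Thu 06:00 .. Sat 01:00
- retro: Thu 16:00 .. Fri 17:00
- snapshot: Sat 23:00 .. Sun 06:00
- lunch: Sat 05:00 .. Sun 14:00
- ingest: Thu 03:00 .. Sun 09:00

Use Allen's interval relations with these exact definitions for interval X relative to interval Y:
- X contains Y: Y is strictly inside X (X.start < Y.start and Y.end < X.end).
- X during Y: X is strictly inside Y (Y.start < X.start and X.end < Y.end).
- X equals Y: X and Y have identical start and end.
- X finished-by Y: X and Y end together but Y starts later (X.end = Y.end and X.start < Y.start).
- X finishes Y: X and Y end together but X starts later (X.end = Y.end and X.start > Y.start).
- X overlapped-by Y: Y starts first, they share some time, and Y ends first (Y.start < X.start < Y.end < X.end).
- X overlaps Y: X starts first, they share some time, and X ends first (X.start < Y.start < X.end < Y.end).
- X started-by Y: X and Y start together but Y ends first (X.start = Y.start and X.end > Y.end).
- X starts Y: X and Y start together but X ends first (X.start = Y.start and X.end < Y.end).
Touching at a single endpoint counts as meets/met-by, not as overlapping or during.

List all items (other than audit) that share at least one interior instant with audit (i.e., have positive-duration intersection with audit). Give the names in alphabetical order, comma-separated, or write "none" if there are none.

ingest, lunch, snapshot

Target audit = [Sat 05:00, Sun 16:00].
design_review [Thu 03:00, Fri 11:00] → before → no.
ingest [Thu 03:00, Sun 09:00] → overlaps → yes.
lunch [Sat 05:00, Sun 14:00] → starts → yes.
retro [Thu 16:00, Fri 17:00] → before → no.
snapshot [Sat 23:00, Sun 06:00] → during → yes.
soundcheck [Fri 01:00, Fri 03:00] → before → no.
standup [Thu 06:00, Sat 01:00] → before → no.
Result: ingest, lunch, snapshot.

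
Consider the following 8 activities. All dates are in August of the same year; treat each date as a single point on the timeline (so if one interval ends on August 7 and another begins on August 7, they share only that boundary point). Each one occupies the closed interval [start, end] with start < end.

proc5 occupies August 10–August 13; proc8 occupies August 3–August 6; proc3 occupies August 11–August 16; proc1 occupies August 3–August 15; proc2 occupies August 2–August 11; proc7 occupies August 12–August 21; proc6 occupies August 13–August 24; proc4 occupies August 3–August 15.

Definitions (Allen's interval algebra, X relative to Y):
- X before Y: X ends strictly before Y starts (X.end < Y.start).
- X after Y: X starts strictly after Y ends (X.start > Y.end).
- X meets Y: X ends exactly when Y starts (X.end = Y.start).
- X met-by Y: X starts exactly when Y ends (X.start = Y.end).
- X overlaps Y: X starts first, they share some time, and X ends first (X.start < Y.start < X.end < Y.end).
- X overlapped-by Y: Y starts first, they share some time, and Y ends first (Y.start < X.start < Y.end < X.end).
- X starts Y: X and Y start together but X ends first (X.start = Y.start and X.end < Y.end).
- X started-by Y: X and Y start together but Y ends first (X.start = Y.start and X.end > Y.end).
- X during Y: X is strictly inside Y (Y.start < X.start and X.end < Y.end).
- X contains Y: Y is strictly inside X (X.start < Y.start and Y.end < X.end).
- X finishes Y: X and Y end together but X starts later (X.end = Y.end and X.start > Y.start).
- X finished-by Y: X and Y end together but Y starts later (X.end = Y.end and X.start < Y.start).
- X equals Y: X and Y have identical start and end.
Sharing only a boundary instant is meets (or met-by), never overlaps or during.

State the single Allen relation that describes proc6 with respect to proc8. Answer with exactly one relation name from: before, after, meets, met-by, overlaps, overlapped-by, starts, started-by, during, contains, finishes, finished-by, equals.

proc6 = [August 13, August 24]; proc8 = [August 3, August 6].
Compare endpoints: proc6.start > proc8.start, proc6.start > proc8.end, proc6.end > proc8.start, proc6.end > proc8.end.
That pattern is 'after'.

after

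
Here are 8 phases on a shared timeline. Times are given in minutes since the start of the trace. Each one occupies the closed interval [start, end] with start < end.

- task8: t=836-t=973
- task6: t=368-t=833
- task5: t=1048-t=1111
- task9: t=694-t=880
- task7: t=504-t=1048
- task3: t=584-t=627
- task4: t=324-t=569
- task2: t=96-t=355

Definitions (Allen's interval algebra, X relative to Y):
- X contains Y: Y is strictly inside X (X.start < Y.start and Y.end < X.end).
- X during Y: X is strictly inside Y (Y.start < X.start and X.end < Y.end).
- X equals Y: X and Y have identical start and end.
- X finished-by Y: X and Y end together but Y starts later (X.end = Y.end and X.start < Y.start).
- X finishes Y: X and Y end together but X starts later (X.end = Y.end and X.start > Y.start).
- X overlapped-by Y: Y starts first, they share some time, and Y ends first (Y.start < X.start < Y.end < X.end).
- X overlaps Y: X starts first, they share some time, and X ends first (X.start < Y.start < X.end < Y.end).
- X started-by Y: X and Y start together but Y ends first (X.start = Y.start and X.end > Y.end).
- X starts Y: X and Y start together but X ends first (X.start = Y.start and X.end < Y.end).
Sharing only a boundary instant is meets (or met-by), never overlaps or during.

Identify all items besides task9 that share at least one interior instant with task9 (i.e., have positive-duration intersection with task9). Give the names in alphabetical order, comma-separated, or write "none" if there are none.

task6, task7, task8

Target task9 = [t=694, t=880].
task2 [t=96, t=355] → before → no.
task3 [t=584, t=627] → before → no.
task4 [t=324, t=569] → before → no.
task5 [t=1048, t=1111] → after → no.
task6 [t=368, t=833] → overlaps → yes.
task7 [t=504, t=1048] → contains → yes.
task8 [t=836, t=973] → overlapped-by → yes.
Result: task6, task7, task8.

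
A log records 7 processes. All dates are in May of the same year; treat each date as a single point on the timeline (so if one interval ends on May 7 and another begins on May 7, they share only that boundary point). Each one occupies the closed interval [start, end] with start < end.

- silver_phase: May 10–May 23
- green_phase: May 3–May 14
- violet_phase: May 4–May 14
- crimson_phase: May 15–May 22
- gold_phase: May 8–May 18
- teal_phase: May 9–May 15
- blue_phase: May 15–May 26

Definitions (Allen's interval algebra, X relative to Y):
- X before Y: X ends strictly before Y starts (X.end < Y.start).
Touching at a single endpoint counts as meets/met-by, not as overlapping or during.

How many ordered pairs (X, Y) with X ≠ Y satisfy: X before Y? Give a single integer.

4

Checking all 42 ordered pairs for relation 'before'; matching pairs in alphabetical order:
(green_phase, blue_phase): green_phase before blue_phase ✓
(green_phase, crimson_phase): green_phase before crimson_phase ✓
(violet_phase, blue_phase): violet_phase before blue_phase ✓
(violet_phase, crimson_phase): violet_phase before crimson_phase ✓
Count: 4.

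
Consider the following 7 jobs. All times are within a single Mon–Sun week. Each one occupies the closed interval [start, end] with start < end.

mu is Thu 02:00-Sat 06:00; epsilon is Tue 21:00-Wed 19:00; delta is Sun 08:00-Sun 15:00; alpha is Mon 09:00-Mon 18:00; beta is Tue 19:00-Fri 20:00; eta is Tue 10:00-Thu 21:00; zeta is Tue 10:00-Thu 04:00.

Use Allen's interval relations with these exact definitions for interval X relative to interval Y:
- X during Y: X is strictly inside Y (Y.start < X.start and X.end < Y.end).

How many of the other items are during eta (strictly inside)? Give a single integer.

Target eta = [Tue 10:00, Thu 21:00].
alpha [Mon 09:00, Mon 18:00] → before → no.
beta [Tue 19:00, Fri 20:00] → overlapped-by → no.
delta [Sun 08:00, Sun 15:00] → after → no.
epsilon [Tue 21:00, Wed 19:00] → during → counts.
mu [Thu 02:00, Sat 06:00] → overlapped-by → no.
zeta [Tue 10:00, Thu 04:00] → starts → no.
Total: 1.

1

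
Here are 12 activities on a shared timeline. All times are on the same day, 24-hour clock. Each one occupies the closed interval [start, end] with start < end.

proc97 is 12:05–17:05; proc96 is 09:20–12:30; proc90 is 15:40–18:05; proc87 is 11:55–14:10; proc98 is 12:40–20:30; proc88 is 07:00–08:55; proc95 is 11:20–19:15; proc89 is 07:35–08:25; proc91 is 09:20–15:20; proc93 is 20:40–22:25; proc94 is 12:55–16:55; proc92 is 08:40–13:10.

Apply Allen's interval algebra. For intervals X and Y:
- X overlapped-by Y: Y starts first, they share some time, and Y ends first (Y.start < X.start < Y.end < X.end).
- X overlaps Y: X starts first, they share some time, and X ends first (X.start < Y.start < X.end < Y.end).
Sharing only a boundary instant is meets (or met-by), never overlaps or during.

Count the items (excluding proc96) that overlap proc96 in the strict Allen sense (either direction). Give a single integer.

3

Target proc96 = [09:20, 12:30].
proc87 [11:55, 14:10] → overlapped-by → counts.
proc88 [07:00, 08:55] → before → no.
proc89 [07:35, 08:25] → before → no.
proc90 [15:40, 18:05] → after → no.
proc91 [09:20, 15:20] → started-by → no.
proc92 [08:40, 13:10] → contains → no.
proc93 [20:40, 22:25] → after → no.
proc94 [12:55, 16:55] → after → no.
proc95 [11:20, 19:15] → overlapped-by → counts.
proc97 [12:05, 17:05] → overlapped-by → counts.
proc98 [12:40, 20:30] → after → no.
Total: 3.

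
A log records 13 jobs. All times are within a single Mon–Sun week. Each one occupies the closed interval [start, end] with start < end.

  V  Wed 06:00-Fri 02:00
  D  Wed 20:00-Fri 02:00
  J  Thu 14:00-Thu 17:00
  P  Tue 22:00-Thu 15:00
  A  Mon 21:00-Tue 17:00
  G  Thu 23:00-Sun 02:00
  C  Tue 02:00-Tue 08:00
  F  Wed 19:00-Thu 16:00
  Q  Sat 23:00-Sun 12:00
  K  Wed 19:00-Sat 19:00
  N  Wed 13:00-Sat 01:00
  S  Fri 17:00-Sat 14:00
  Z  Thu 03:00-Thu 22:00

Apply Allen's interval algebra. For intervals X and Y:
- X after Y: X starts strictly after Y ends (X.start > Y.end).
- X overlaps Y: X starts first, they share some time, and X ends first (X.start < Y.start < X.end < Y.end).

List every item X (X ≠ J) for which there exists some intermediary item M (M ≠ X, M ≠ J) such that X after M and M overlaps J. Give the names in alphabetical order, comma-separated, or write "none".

Target J = [Thu 14:00, Thu 17:00].
Intermediaries M with M overlaps J: F, P.
Via F — items with X after F: G, Q, S.
Via P — items with X after P: G, Q, S.
Union: G, Q, S.

G, Q, S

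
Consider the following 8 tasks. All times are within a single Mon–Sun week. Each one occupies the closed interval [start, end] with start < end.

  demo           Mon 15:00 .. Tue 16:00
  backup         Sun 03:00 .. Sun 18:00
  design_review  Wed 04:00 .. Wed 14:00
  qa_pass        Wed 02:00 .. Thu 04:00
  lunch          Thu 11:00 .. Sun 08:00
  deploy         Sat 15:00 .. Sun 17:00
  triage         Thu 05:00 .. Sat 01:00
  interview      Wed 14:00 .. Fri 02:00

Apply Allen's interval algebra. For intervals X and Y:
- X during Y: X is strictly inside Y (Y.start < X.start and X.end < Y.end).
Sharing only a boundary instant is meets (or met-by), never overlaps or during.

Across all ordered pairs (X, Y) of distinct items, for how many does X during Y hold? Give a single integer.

1

Checking all 56 ordered pairs for relation 'during'; matching pairs in alphabetical order:
(design_review, qa_pass): design_review during qa_pass ✓
Count: 1.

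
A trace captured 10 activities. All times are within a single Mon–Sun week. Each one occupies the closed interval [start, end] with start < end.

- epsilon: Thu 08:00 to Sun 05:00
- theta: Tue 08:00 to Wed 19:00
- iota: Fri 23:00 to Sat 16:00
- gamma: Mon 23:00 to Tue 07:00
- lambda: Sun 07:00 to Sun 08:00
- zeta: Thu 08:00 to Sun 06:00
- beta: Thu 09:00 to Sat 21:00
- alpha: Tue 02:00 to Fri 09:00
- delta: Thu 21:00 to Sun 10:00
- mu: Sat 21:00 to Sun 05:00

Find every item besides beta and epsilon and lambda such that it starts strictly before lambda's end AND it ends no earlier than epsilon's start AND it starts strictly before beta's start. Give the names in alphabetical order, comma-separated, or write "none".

alpha, zeta

Conditions: its start is strictly before lambda's end (X.start < Sun 08:00) AND its end is no earlier than epsilon's start (X.end >= Thu 08:00) AND its start is strictly before beta's start (X.start < Thu 09:00).
alpha: start Tue 02:00 < Sun 08:00? ✓; end Fri 09:00 >= Thu 08:00? ✓; start Tue 02:00 < Thu 09:00? ✓ → yes.
delta: start Thu 21:00 < Sun 08:00? ✓; end Sun 10:00 >= Thu 08:00? ✓; start Thu 21:00 < Thu 09:00? ✗ → no.
gamma: start Mon 23:00 < Sun 08:00? ✓; end Tue 07:00 >= Thu 08:00? ✗; start Mon 23:00 < Thu 09:00? ✓ → no.
iota: start Fri 23:00 < Sun 08:00? ✓; end Sat 16:00 >= Thu 08:00? ✓; start Fri 23:00 < Thu 09:00? ✗ → no.
mu: start Sat 21:00 < Sun 08:00? ✓; end Sun 05:00 >= Thu 08:00? ✓; start Sat 21:00 < Thu 09:00? ✗ → no.
theta: start Tue 08:00 < Sun 08:00? ✓; end Wed 19:00 >= Thu 08:00? ✗; start Tue 08:00 < Thu 09:00? ✓ → no.
zeta: start Thu 08:00 < Sun 08:00? ✓; end Sun 06:00 >= Thu 08:00? ✓; start Thu 08:00 < Thu 09:00? ✓ → yes.
Result: alpha, zeta.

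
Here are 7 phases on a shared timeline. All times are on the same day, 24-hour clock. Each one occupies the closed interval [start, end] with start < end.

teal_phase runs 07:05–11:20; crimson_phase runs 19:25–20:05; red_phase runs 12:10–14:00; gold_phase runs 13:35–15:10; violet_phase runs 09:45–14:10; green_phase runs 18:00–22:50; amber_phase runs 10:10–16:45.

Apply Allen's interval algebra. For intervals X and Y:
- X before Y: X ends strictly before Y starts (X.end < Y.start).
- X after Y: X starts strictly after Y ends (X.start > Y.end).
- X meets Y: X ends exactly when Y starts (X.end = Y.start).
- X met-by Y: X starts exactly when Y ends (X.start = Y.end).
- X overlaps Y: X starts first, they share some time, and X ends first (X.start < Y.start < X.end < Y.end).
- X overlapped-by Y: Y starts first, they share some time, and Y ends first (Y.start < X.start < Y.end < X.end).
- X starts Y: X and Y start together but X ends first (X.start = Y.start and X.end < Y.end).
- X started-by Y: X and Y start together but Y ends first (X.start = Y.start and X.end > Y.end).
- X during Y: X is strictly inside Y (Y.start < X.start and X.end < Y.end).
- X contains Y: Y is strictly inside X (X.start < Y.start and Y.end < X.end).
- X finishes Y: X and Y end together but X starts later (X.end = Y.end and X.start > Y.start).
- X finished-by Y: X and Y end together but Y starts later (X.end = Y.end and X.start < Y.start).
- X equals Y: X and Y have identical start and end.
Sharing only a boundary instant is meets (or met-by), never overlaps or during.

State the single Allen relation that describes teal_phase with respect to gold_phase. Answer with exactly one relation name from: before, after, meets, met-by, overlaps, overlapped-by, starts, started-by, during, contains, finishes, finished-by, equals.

teal_phase = [07:05, 11:20]; gold_phase = [13:35, 15:10].
Compare endpoints: teal_phase.start < gold_phase.start, teal_phase.start < gold_phase.end, teal_phase.end < gold_phase.start, teal_phase.end < gold_phase.end.
That pattern is 'before'.

before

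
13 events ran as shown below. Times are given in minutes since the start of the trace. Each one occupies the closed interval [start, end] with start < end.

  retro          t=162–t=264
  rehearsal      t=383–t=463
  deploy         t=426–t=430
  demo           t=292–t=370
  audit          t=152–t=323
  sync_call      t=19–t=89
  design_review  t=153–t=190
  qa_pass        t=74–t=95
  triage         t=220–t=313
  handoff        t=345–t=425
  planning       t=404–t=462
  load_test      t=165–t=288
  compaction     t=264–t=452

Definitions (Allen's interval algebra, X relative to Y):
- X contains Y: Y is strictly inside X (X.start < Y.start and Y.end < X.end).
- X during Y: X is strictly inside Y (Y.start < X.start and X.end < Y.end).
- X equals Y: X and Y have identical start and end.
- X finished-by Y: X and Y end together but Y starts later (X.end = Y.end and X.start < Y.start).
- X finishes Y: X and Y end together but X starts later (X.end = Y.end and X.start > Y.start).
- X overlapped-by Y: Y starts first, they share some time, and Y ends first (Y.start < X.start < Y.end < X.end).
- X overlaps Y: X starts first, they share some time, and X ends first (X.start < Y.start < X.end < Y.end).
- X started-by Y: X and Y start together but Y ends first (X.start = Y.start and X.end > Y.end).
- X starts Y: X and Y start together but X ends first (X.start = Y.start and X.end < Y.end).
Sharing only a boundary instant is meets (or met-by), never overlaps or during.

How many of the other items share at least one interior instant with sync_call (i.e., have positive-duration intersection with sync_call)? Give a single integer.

Target sync_call = [t=19, t=89].
audit [t=152, t=323] → after → no.
compaction [t=264, t=452] → after → no.
demo [t=292, t=370] → after → no.
deploy [t=426, t=430] → after → no.
design_review [t=153, t=190] → after → no.
handoff [t=345, t=425] → after → no.
load_test [t=165, t=288] → after → no.
planning [t=404, t=462] → after → no.
qa_pass [t=74, t=95] → overlapped-by → counts.
rehearsal [t=383, t=463] → after → no.
retro [t=162, t=264] → after → no.
triage [t=220, t=313] → after → no.
Total: 1.

1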